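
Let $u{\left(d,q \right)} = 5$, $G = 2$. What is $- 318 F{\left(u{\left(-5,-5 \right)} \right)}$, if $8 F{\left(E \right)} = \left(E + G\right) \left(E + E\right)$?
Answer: $- \frac{5565}{2} \approx -2782.5$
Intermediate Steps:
$F{\left(E \right)} = \frac{E \left(2 + E\right)}{4}$ ($F{\left(E \right)} = \frac{\left(E + 2\right) \left(E + E\right)}{8} = \frac{\left(2 + E\right) 2 E}{8} = \frac{2 E \left(2 + E\right)}{8} = \frac{E \left(2 + E\right)}{4}$)
$- 318 F{\left(u{\left(-5,-5 \right)} \right)} = - 318 \cdot \frac{1}{4} \cdot 5 \left(2 + 5\right) = - 318 \cdot \frac{1}{4} \cdot 5 \cdot 7 = \left(-318\right) \frac{35}{4} = - \frac{5565}{2}$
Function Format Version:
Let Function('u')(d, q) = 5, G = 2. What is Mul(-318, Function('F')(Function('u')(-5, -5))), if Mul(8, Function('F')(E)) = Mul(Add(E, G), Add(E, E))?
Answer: Rational(-5565, 2) ≈ -2782.5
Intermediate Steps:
Function('F')(E) = Mul(Rational(1, 4), E, Add(2, E)) (Function('F')(E) = Mul(Rational(1, 8), Mul(Add(E, 2), Add(E, E))) = Mul(Rational(1, 8), Mul(Add(2, E), Mul(2, E))) = Mul(Rational(1, 8), Mul(2, E, Add(2, E))) = Mul(Rational(1, 4), E, Add(2, E)))
Mul(-318, Function('F')(Function('u')(-5, -5))) = Mul(-318, Mul(Rational(1, 4), 5, Add(2, 5))) = Mul(-318, Mul(Rational(1, 4), 5, 7)) = Mul(-318, Rational(35, 4)) = Rational(-5565, 2)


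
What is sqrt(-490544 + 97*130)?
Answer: I*sqrt(477934) ≈ 691.33*I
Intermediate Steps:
sqrt(-490544 + 97*130) = sqrt(-490544 + 12610) = sqrt(-477934) = I*sqrt(477934)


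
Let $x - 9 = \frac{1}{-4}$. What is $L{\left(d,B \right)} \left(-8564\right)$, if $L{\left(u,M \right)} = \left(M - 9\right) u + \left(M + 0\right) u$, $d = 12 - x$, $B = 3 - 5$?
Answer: $361829$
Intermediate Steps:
$B = -2$
$x = \frac{35}{4}$ ($x = 9 + \frac{1}{-4} = 9 - \frac{1}{4} = \frac{35}{4} \approx 8.75$)
$d = \frac{13}{4}$ ($d = 12 - \frac{35}{4} = \frac{13}{4} \approx 3.25$)
$L{\left(u,M \right)} = M u + u \left(-9 + M\right)$ ($L{\left(u,M \right)} = \left(-9 + M\right) u + M u = u \left(-9 + M\right) + M u = M u + u \left(-9 + M\right)$)
$L{\left(d,B \right)} \left(-8564\right) = \frac{13 \left(-9 + 2 \left(-2\right)\right)}{4} \left(-8564\right) = \frac{13 \left(-9 - 4\right)}{4} \left(-8564\right) = \frac{13}{4} \left(-13\right) \left(-8564\right) = \left(- \frac{169}{4}\right) \left(-8564\right) = 361829$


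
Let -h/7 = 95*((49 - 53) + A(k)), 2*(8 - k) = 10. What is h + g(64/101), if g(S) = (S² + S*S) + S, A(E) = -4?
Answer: 54283976/10201 ≈ 5321.4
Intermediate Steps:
k = 3 (k = 8 - ½*10 = 8 - 5 = 3)
g(S) = S + 2*S² (g(S) = (S² + S²) + S = 2*S² + S = S + 2*S²)
h = 5320 (h = -665*((49 - 53) - 4) = -665*(-4 - 4) = -665*(-8) = -7*(-760) = 5320)
h + g(64/101) = 5320 + (64/101)*(1 + 2*(64/101)) = 5320 + (64*(1/101))*(1 + 2*(64*(1/101))) = 5320 + 64*(1 + 2*(64/101))/101 = 5320 + 64*(1 + 128/101)/101 = 5320 + (64/101)*(229/101) = 5320 + 14656/10201 = 54283976/10201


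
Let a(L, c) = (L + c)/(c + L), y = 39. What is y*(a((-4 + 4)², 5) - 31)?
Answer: -1170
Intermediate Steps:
a(L, c) = 1 (a(L, c) = (L + c)/(L + c) = 1)
y*(a((-4 + 4)², 5) - 31) = 39*(1 - 31) = 39*(-30) = -1170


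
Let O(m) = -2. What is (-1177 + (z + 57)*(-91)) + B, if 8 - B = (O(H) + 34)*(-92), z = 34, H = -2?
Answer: -6506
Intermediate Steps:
B = 2952 (B = 8 - (-2 + 34)*(-92) = 8 - 32*(-92) = 8 - 1*(-2944) = 8 + 2944 = 2952)
(-1177 + (z + 57)*(-91)) + B = (-1177 + (34 + 57)*(-91)) + 2952 = (-1177 + 91*(-91)) + 2952 = (-1177 - 8281) + 2952 = -9458 + 2952 = -6506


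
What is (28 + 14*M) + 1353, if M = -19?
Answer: 1115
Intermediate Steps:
(28 + 14*M) + 1353 = (28 + 14*(-19)) + 1353 = (28 - 266) + 1353 = -238 + 1353 = 1115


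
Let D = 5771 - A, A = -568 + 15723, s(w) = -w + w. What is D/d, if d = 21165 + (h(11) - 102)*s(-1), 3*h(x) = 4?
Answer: -184/415 ≈ -0.44337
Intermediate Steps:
s(w) = 0
A = 15155
h(x) = 4/3 (h(x) = (⅓)*4 = 4/3)
d = 21165 (d = 21165 + (4/3 - 102)*0 = 21165 - 302/3*0 = 21165 + 0 = 21165)
D = -9384 (D = 5771 - 1*15155 = 5771 - 15155 = -9384)
D/d = -9384/21165 = -9384*1/21165 = -184/415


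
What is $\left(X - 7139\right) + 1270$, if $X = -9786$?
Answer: $-15655$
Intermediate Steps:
$\left(X - 7139\right) + 1270 = \left(-9786 - 7139\right) + 1270 = -16925 + 1270 = -15655$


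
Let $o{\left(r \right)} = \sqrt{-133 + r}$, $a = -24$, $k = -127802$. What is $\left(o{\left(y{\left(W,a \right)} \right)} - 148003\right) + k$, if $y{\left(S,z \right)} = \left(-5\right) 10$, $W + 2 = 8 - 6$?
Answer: $-275805 + i \sqrt{183} \approx -2.7581 \cdot 10^{5} + 13.528 i$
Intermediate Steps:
$W = 0$ ($W = -2 + \left(8 - 6\right) = -2 + 2 = 0$)
$y{\left(S,z \right)} = -50$
$\left(o{\left(y{\left(W,a \right)} \right)} - 148003\right) + k = \left(\sqrt{-133 - 50} - 148003\right) - 127802 = \left(\sqrt{-183} - 148003\right) - 127802 = \left(i \sqrt{183} - 148003\right) - 127802 = \left(-148003 + i \sqrt{183}\right) - 127802 = -275805 + i \sqrt{183}$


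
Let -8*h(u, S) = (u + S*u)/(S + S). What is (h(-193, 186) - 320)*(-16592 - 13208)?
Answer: 3412953025/372 ≈ 9.1746e+6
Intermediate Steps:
h(u, S) = -(u + S*u)/(16*S) (h(u, S) = -(u + S*u)/(8*(S + S)) = -(u + S*u)/(8*(2*S)) = -(u + S*u)*1/(2*S)/8 = -(u + S*u)/(16*S))
(h(-193, 186) - 320)*(-16592 - 13208) = (-1/16*(-193)*(1 + 186)/186 - 320)*(-16592 - 13208) = (-1/16*(-193)*1/186*187 - 320)*(-29800) = (36091/2976 - 320)*(-29800) = -916229/2976*(-29800) = 3412953025/372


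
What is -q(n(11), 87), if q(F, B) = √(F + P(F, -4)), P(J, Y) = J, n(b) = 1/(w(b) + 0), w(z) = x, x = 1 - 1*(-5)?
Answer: -√3/3 ≈ -0.57735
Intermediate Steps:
x = 6 (x = 1 + 5 = 6)
w(z) = 6
n(b) = ⅙ (n(b) = 1/(6 + 0) = 1/6 = ⅙)
q(F, B) = √2*√F (q(F, B) = √(F + F) = √(2*F) = √2*√F)
-q(n(11), 87) = -√2*√(⅙) = -√2*√6/6 = -√3/3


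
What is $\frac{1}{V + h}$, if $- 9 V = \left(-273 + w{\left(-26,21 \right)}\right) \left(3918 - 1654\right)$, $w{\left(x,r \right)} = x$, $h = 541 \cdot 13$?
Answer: $\frac{9}{740233} \approx 1.2158 \cdot 10^{-5}$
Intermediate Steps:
$h = 7033$
$V = \frac{676936}{9}$ ($V = - \frac{\left(-273 - 26\right) \left(3918 - 1654\right)}{9} = - \frac{\left(-299\right) 2264}{9} = \left(- \frac{1}{9}\right) \left(-676936\right) = \frac{676936}{9} \approx 75215.0$)
$\frac{1}{V + h} = \frac{1}{\frac{676936}{9} + 7033} = \frac{1}{\frac{740233}{9}} = \frac{9}{740233}$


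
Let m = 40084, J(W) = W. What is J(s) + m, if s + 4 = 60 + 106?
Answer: 40246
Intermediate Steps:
s = 162 (s = -4 + (60 + 106) = -4 + 166 = 162)
J(s) + m = 162 + 40084 = 40246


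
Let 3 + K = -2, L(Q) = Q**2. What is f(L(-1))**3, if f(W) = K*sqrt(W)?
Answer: -125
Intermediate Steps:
K = -5 (K = -3 - 2 = -5)
f(W) = -5*sqrt(W)
f(L(-1))**3 = (-5*sqrt((-1)**2))**3 = (-5*sqrt(1))**3 = (-5*1)**3 = (-5)**3 = -125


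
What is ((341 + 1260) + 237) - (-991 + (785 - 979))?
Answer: 3023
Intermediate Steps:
((341 + 1260) + 237) - (-991 + (785 - 979)) = (1601 + 237) - (-991 - 194) = 1838 - 1*(-1185) = 1838 + 1185 = 3023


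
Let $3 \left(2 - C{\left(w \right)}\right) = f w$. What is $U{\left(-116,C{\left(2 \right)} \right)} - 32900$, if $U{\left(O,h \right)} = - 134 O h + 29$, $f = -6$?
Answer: $60393$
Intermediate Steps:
$C{\left(w \right)} = 2 + 2 w$ ($C{\left(w \right)} = 2 - \frac{\left(-6\right) w}{3} = 2 + 2 w$)
$U{\left(O,h \right)} = 29 - 134 O h$ ($U{\left(O,h \right)} = - 134 O h + 29 = 29 - 134 O h$)
$U{\left(-116,C{\left(2 \right)} \right)} - 32900 = \left(29 - - 15544 \left(2 + 2 \cdot 2\right)\right) - 32900 = \left(29 - - 15544 \left(2 + 4\right)\right) - 32900 = \left(29 - \left(-15544\right) 6\right) - 32900 = \left(29 + 93264\right) - 32900 = 93293 - 32900 = 60393$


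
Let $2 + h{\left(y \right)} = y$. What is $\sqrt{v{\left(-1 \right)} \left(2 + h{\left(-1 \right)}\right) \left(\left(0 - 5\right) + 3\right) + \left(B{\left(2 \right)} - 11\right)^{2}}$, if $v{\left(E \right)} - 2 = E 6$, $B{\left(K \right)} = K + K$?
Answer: $\sqrt{41} \approx 6.4031$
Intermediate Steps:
$B{\left(K \right)} = 2 K$
$h{\left(y \right)} = -2 + y$
$v{\left(E \right)} = 2 + 6 E$ ($v{\left(E \right)} = 2 + E 6 = 2 + 6 E$)
$\sqrt{v{\left(-1 \right)} \left(2 + h{\left(-1 \right)}\right) \left(\left(0 - 5\right) + 3\right) + \left(B{\left(2 \right)} - 11\right)^{2}} = \sqrt{\left(2 + 6 \left(-1\right)\right) \left(2 - 3\right) \left(\left(0 - 5\right) + 3\right) + \left(2 \cdot 2 - 11\right)^{2}} = \sqrt{\left(2 - 6\right) \left(2 - 3\right) \left(\left(0 - 5\right) + 3\right) + \left(4 - 11\right)^{2}} = \sqrt{- 4 \left(- (-5 + 3)\right) + \left(-7\right)^{2}} = \sqrt{- 4 \left(\left(-1\right) \left(-2\right)\right) + 49} = \sqrt{\left(-4\right) 2 + 49} = \sqrt{-8 + 49} = \sqrt{41}$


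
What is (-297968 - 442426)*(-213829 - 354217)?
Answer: 420577850124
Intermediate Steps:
(-297968 - 442426)*(-213829 - 354217) = -740394*(-568046) = 420577850124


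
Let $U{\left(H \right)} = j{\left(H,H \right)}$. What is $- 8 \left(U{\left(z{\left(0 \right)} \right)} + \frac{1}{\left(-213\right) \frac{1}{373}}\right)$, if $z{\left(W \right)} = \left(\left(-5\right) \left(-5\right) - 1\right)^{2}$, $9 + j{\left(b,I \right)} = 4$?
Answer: $\frac{11504}{213} \approx 54.009$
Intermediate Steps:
$j{\left(b,I \right)} = -5$ ($j{\left(b,I \right)} = -9 + 4 = -5$)
$z{\left(W \right)} = 576$ ($z{\left(W \right)} = \left(25 - 1\right)^{2} = 24^{2} = 576$)
$U{\left(H \right)} = -5$
$- 8 \left(U{\left(z{\left(0 \right)} \right)} + \frac{1}{\left(-213\right) \frac{1}{373}}\right) = - 8 \left(-5 + \frac{1}{\left(-213\right) \frac{1}{373}}\right) = - 8 \left(-5 + \frac{1}{- \frac{213}{373}}\right) = - 8 \left(-5 - \frac{373}{213}\right) = \left(-8\right) \left(- \frac{1438}{213}\right) = \frac{11504}{213}$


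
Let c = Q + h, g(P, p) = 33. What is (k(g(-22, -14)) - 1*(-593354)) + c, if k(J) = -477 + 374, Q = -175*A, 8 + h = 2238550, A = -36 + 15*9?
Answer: 2814468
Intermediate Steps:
A = 99 (A = -36 + 135 = 99)
h = 2238542 (h = -8 + 2238550 = 2238542)
Q = -17325 (Q = -175*99 = -17325)
k(J) = -103
c = 2221217 (c = -17325 + 2238542 = 2221217)
(k(g(-22, -14)) - 1*(-593354)) + c = (-103 - 1*(-593354)) + 2221217 = (-103 + 593354) + 2221217 = 593251 + 2221217 = 2814468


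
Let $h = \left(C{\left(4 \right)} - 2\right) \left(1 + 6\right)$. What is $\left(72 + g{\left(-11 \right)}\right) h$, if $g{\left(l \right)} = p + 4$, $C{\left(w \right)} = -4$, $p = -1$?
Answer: $-3150$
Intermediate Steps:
$g{\left(l \right)} = 3$ ($g{\left(l \right)} = -1 + 4 = 3$)
$h = -42$ ($h = \left(-4 - 2\right) \left(1 + 6\right) = \left(-6\right) 7 = -42$)
$\left(72 + g{\left(-11 \right)}\right) h = \left(72 + 3\right) \left(-42\right) = 75 \left(-42\right) = -3150$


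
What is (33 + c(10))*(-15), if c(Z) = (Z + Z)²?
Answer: -6495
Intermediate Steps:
c(Z) = 4*Z² (c(Z) = (2*Z)² = 4*Z²)
(33 + c(10))*(-15) = (33 + 4*10²)*(-15) = (33 + 4*100)*(-15) = (33 + 400)*(-15) = 433*(-15) = -6495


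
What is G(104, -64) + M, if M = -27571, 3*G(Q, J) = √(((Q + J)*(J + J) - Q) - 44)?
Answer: -27571 + 2*I*√1317/3 ≈ -27571.0 + 24.194*I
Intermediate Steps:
G(Q, J) = √(-44 - Q + 2*J*(J + Q))/3 (G(Q, J) = √(((Q + J)*(J + J) - Q) - 44)/3 = √(((J + Q)*(2*J) - Q) - 44)/3 = √((2*J*(J + Q) - Q) - 44)/3 = √((-Q + 2*J*(J + Q)) - 44)/3 = √(-44 - Q + 2*J*(J + Q))/3)
G(104, -64) + M = √(-44 - 1*104 + 2*(-64)² + 2*(-64)*104)/3 - 27571 = √(-44 - 104 + 2*4096 - 13312)/3 - 27571 = √(-44 - 104 + 8192 - 13312)/3 - 27571 = √(-5268)/3 - 27571 = (2*I*√1317)/3 - 27571 = 2*I*√1317/3 - 27571 = -27571 + 2*I*√1317/3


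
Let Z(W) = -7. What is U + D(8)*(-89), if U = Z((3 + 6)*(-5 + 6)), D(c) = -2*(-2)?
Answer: -363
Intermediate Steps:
D(c) = 4
U = -7
U + D(8)*(-89) = -7 + 4*(-89) = -7 - 356 = -363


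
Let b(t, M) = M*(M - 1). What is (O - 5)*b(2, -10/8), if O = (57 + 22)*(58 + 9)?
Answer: 29745/2 ≈ 14873.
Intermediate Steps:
b(t, M) = M*(-1 + M)
O = 5293 (O = 79*67 = 5293)
(O - 5)*b(2, -10/8) = (5293 - 5)*((-10/8)*(-1 - 10/8)) = 5288*((-10*⅛)*(-1 - 10*⅛)) = 5288*(-5*(-1 - 5/4)/4) = 5288*(-5/4*(-9/4)) = 5288*(45/16) = 29745/2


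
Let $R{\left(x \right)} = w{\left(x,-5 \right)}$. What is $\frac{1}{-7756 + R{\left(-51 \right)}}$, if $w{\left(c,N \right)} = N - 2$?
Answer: $- \frac{1}{7763} \approx -0.00012882$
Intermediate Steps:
$w{\left(c,N \right)} = -2 + N$
$R{\left(x \right)} = -7$ ($R{\left(x \right)} = -2 - 5 = -7$)
$\frac{1}{-7756 + R{\left(-51 \right)}} = \frac{1}{-7756 - 7} = \frac{1}{-7763} = - \frac{1}{7763}$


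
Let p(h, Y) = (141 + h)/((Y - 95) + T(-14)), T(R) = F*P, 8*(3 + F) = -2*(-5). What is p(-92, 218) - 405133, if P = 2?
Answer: -96826689/239 ≈ -4.0513e+5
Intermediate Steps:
F = -7/4 (F = -3 + (-2*(-5))/8 = -3 + (1/8)*10 = -3 + 5/4 = -7/4 ≈ -1.7500)
T(R) = -7/2 (T(R) = -7/4*2 = -7/2)
p(h, Y) = (141 + h)/(-197/2 + Y) (p(h, Y) = (141 + h)/((Y - 95) - 7/2) = (141 + h)/((-95 + Y) - 7/2) = (141 + h)/(-197/2 + Y))
p(-92, 218) - 405133 = 2*(141 - 92)/(-197 + 2*218) - 405133 = 2*49/(-197 + 436) - 405133 = 2*49/239 - 405133 = 2*(1/239)*49 - 405133 = 98/239 - 405133 = -96826689/239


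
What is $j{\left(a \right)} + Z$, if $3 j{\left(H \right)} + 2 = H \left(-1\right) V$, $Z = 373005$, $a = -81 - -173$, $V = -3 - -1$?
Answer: $\frac{1119197}{3} \approx 3.7307 \cdot 10^{5}$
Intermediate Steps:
$V = -2$ ($V = -3 + 1 = -2$)
$a = 92$ ($a = -81 + 173 = 92$)
$j{\left(H \right)} = - \frac{2}{3} + \frac{2 H}{3}$ ($j{\left(H \right)} = - \frac{2}{3} + \frac{H \left(-1\right) \left(-2\right)}{3} = - \frac{2}{3} + \frac{- H \left(-2\right)}{3} = - \frac{2}{3} + \frac{2 H}{3}$)
$j{\left(a \right)} + Z = \left(- \frac{2}{3} + \frac{2}{3} \cdot 92\right) + 373005 = \left(- \frac{2}{3} + \frac{184}{3}\right) + 373005 = \frac{182}{3} + 373005 = \frac{1119197}{3}$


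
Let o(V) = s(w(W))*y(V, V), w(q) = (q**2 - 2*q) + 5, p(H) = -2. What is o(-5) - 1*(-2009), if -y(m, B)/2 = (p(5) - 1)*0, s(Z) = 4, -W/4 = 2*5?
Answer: 2009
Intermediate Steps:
W = -40 (W = -8*5 = -4*10 = -40)
w(q) = 5 + q**2 - 2*q
y(m, B) = 0 (y(m, B) = -2*(-2 - 1)*0 = -(-6)*0 = -2*0 = 0)
o(V) = 0 (o(V) = 4*0 = 0)
o(-5) - 1*(-2009) = 0 - 1*(-2009) = 0 + 2009 = 2009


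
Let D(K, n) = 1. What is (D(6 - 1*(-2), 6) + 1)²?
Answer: 4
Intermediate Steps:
(D(6 - 1*(-2), 6) + 1)² = (1 + 1)² = 2² = 4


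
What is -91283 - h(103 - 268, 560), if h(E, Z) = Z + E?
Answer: -91678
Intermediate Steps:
h(E, Z) = E + Z
-91283 - h(103 - 268, 560) = -91283 - ((103 - 268) + 560) = -91283 - (-165 + 560) = -91283 - 1*395 = -91283 - 395 = -91678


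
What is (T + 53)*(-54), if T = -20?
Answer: -1782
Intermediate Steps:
(T + 53)*(-54) = (-20 + 53)*(-54) = 33*(-54) = -1782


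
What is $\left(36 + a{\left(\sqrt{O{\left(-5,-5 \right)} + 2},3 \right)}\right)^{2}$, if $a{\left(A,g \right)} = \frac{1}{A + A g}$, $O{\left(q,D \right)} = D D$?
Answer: $\frac{\left(1296 + \sqrt{3}\right)^{2}}{1296} \approx 1299.5$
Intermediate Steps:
$O{\left(q,D \right)} = D^{2}$
$\left(36 + a{\left(\sqrt{O{\left(-5,-5 \right)} + 2},3 \right)}\right)^{2} = \left(36 + \frac{1}{\sqrt{\left(-5\right)^{2} + 2} \left(1 + 3\right)}\right)^{2} = \left(36 + \frac{1}{\sqrt{25 + 2} \cdot 4}\right)^{2} = \left(36 + \frac{1}{\sqrt{27}} \cdot \frac{1}{4}\right)^{2} = \left(36 + \frac{1}{3 \sqrt{3}} \cdot \frac{1}{4}\right)^{2} = \left(36 + \frac{\sqrt{3}}{9} \cdot \frac{1}{4}\right)^{2} = \left(36 + \frac{\sqrt{3}}{36}\right)^{2}$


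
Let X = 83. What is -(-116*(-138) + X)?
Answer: -16091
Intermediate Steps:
-(-116*(-138) + X) = -(-116*(-138) + 83) = -(16008 + 83) = -1*16091 = -16091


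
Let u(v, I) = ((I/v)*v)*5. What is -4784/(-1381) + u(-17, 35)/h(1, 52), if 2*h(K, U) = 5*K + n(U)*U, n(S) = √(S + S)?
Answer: 1342800994/388324771 + 36400*√26/281191 ≈ 4.1180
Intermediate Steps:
n(S) = √2*√S (n(S) = √(2*S) = √2*√S)
h(K, U) = 5*K/2 + √2*U^(3/2)/2 (h(K, U) = (5*K + (√2*√U)*U)/2 = (5*K + √2*U^(3/2))/2 = 5*K/2 + √2*U^(3/2)/2)
u(v, I) = 5*I (u(v, I) = I*5 = 5*I)
-4784/(-1381) + u(-17, 35)/h(1, 52) = -4784/(-1381) + (5*35)/((5/2)*1 + √2*52^(3/2)/2) = -4784*(-1/1381) + 175/(5/2 + √2*(104*√13)/2) = 4784/1381 + 175/(5/2 + 52*√26)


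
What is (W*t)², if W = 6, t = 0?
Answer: 0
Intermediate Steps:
(W*t)² = (6*0)² = 0² = 0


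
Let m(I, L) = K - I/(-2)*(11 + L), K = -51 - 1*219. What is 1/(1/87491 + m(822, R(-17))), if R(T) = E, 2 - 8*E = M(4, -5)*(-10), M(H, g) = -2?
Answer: 349964/1164067759 ≈ 0.00030064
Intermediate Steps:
E = -9/4 (E = ¼ - (-1)*(-10)/4 = ¼ - ⅛*20 = ¼ - 5/2 = -9/4 ≈ -2.2500)
R(T) = -9/4
K = -270 (K = -51 - 219 = -270)
m(I, L) = -270 + I*(11 + L)/2 (m(I, L) = -270 - I/(-2)*(11 + L) = -270 - I*(-½)*(11 + L) = -270 - (-I/2)*(11 + L) = -270 - (-1)*I*(11 + L)/2 = -270 + I*(11 + L)/2)
1/(1/87491 + m(822, R(-17))) = 1/(1/87491 + (-270 + (11/2)*822 + (½)*822*(-9/4))) = 1/(1/87491 + (-270 + 4521 - 3699/4)) = 1/(1/87491 + 13305/4) = 1/(1164067759/349964) = 349964/1164067759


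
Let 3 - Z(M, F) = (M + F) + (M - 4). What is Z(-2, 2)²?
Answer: 81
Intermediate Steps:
Z(M, F) = 7 - F - 2*M (Z(M, F) = 3 - ((M + F) + (M - 4)) = 3 - ((F + M) + (-4 + M)) = 3 - (-4 + F + 2*M) = 3 + (4 - F - 2*M) = 7 - F - 2*M)
Z(-2, 2)² = (7 - 1*2 - 2*(-2))² = (7 - 2 + 4)² = 9² = 81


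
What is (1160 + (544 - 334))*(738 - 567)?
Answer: 234270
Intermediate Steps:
(1160 + (544 - 334))*(738 - 567) = (1160 + 210)*171 = 1370*171 = 234270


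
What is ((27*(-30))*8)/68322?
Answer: -1080/11387 ≈ -0.094845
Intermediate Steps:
((27*(-30))*8)/68322 = -810*8*(1/68322) = -6480*1/68322 = -1080/11387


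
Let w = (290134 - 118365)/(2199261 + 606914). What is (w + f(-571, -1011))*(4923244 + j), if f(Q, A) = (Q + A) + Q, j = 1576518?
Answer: -39268461656524572/2806175 ≈ -1.3994e+10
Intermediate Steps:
f(Q, A) = A + 2*Q (f(Q, A) = (A + Q) + Q = A + 2*Q)
w = 171769/2806175 ≈ 0.061211
(w + f(-571, -1011))*(4923244 + j) = (171769/2806175 + (-1011 + 2*(-571)))*(4923244 + 1576518) = (171769/2806175 + (-1011 - 1142))*6499762 = (171769/2806175 - 2153)*6499762 = -6041523006/2806175*6499762 = -39268461656524572/2806175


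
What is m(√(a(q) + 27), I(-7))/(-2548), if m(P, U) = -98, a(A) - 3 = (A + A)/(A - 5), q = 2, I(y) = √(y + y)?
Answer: 1/26 ≈ 0.038462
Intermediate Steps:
I(y) = √2*√y (I(y) = √(2*y) = √2*√y)
a(A) = 3 + 2*A/(-5 + A) (a(A) = 3 + (A + A)/(A - 5) = 3 + (2*A)/(-5 + A) = 3 + 2*A/(-5 + A))
m(√(a(q) + 27), I(-7))/(-2548) = -98/(-2548) = -98*(-1/2548) = 1/26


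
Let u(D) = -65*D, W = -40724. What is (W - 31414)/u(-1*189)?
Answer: -24046/4095 ≈ -5.8720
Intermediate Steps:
(W - 31414)/u(-1*189) = (-40724 - 31414)/((-(-65)*189)) = -72138/((-65*(-189))) = -72138/12285 = -72138*1/12285 = -24046/4095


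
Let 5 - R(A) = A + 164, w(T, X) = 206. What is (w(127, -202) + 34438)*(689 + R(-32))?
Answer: 19469928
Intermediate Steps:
R(A) = -159 - A (R(A) = 5 - (A + 164) = 5 - (164 + A) = 5 + (-164 - A) = -159 - A)
(w(127, -202) + 34438)*(689 + R(-32)) = (206 + 34438)*(689 + (-159 - 1*(-32))) = 34644*(689 + (-159 + 32)) = 34644*(689 - 127) = 34644*562 = 19469928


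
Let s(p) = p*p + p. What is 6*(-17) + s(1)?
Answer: -100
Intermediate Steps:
s(p) = p + p**2 (s(p) = p**2 + p = p + p**2)
6*(-17) + s(1) = 6*(-17) + 1*(1 + 1) = -102 + 1*2 = -102 + 2 = -100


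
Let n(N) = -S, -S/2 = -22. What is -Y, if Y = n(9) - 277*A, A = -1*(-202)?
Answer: 55998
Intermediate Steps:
S = 44 (S = -2*(-22) = 44)
A = 202
n(N) = -44 (n(N) = -1*44 = -44)
Y = -55998 (Y = -44 - 277*202 = -44 - 55954 = -55998)
-Y = -1*(-55998) = 55998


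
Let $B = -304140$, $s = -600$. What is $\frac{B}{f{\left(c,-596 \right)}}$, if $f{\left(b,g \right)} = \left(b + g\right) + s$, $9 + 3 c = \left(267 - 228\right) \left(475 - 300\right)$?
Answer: $- \frac{76035}{269} \approx -282.66$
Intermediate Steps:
$c = 2272$ ($c = -3 + \frac{\left(267 - 228\right) \left(475 - 300\right)}{3} = -3 + \frac{39 \cdot 175}{3} = -3 + \frac{1}{3} \cdot 6825 = -3 + 2275 = 2272$)
$f{\left(b,g \right)} = -600 + b + g$ ($f{\left(b,g \right)} = \left(b + g\right) - 600 = -600 + b + g$)
$\frac{B}{f{\left(c,-596 \right)}} = - \frac{304140}{-600 + 2272 - 596} = - \frac{304140}{1076} = \left(-304140\right) \frac{1}{1076} = - \frac{76035}{269}$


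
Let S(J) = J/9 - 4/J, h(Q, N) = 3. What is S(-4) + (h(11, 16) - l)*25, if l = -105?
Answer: 24305/9 ≈ 2700.6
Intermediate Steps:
S(J) = -4/J + J/9 (S(J) = J*(1/9) - 4/J = J/9 - 4/J = -4/J + J/9)
S(-4) + (h(11, 16) - l)*25 = (-4/(-4) + (1/9)*(-4)) + (3 - 1*(-105))*25 = (-4*(-1/4) - 4/9) + (3 + 105)*25 = (1 - 4/9) + 108*25 = 5/9 + 2700 = 24305/9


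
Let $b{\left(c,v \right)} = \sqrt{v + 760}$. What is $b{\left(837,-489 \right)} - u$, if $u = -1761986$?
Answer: $1761986 + \sqrt{271} \approx 1.762 \cdot 10^{6}$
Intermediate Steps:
$b{\left(c,v \right)} = \sqrt{760 + v}$
$b{\left(837,-489 \right)} - u = \sqrt{760 - 489} - -1761986 = \sqrt{271} + 1761986 = 1761986 + \sqrt{271}$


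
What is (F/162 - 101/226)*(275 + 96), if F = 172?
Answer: 4175605/18306 ≈ 228.10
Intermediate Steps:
(F/162 - 101/226)*(275 + 96) = (172/162 - 101/226)*(275 + 96) = (172*(1/162) - 101*1/226)*371 = (86/81 - 101/226)*371 = (11255/18306)*371 = 4175605/18306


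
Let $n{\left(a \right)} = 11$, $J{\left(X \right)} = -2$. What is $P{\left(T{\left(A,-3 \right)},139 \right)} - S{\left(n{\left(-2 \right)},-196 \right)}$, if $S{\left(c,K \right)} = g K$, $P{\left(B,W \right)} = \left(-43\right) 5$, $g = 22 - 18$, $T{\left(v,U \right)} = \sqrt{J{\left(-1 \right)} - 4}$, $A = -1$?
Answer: $569$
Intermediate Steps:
$T{\left(v,U \right)} = i \sqrt{6}$ ($T{\left(v,U \right)} = \sqrt{-2 - 4} = \sqrt{-6} = i \sqrt{6}$)
$g = 4$
$P{\left(B,W \right)} = -215$
$S{\left(c,K \right)} = 4 K$
$P{\left(T{\left(A,-3 \right)},139 \right)} - S{\left(n{\left(-2 \right)},-196 \right)} = -215 - 4 \left(-196\right) = -215 - -784 = -215 + 784 = 569$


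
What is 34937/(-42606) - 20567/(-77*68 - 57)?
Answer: 691356061/225513558 ≈ 3.0657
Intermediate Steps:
34937/(-42606) - 20567/(-77*68 - 57) = 34937*(-1/42606) - 20567/(-5236 - 57) = -34937/42606 - 20567/(-5293) = -34937/42606 - 20567*(-1/5293) = -34937/42606 + 20567/5293 = 691356061/225513558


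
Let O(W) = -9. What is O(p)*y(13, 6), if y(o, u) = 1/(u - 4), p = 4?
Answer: -9/2 ≈ -4.5000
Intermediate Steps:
y(o, u) = 1/(-4 + u)
O(p)*y(13, 6) = -9/(-4 + 6) = -9/2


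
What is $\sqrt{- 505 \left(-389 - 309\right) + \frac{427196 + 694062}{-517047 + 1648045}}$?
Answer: $\frac{\sqrt{112722783591801361}}{565499} \approx 593.71$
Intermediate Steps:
$\sqrt{- 505 \left(-389 - 309\right) + \frac{427196 + 694062}{-517047 + 1648045}} = \sqrt{\left(-505\right) \left(-698\right) + \frac{1121258}{1130998}} = \sqrt{352490 + 1121258 \cdot \frac{1}{1130998}} = \sqrt{352490 + \frac{560629}{565499}} = \sqrt{\frac{199333303139}{565499}} = \frac{\sqrt{112722783591801361}}{565499}$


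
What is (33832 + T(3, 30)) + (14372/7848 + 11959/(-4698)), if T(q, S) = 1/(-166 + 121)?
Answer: 43310952716/1280205 ≈ 33831.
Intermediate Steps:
T(q, S) = -1/45 (T(q, S) = 1/(-45) = -1/45)
(33832 + T(3, 30)) + (14372/7848 + 11959/(-4698)) = (33832 - 1/45) + (14372/7848 + 11959/(-4698)) = 1522439/45 + (14372*(1/7848) + 11959*(-1/4698)) = 1522439/45 + (3593/1962 - 11959/4698) = 1522439/45 - 182879/256041 = 43310952716/1280205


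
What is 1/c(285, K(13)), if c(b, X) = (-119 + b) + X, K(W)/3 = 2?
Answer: 1/172 ≈ 0.0058140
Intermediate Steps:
K(W) = 6 (K(W) = 3*2 = 6)
c(b, X) = -119 + X + b
1/c(285, K(13)) = 1/(-119 + 6 + 285) = 1/172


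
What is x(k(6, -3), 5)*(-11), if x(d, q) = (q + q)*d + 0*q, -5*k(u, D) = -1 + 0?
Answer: -22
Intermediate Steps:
k(u, D) = ⅕ (k(u, D) = -(-1 + 0)/5 = -⅕*(-1) = ⅕)
x(d, q) = 2*d*q (x(d, q) = (2*q)*d + 0 = 2*d*q + 0 = 2*d*q)
x(k(6, -3), 5)*(-11) = (2*(⅕)*5)*(-11) = 2*(-11) = -22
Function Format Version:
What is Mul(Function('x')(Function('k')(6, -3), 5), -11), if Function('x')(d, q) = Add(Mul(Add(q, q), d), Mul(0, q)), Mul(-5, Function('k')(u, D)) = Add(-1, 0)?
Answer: -22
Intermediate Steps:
Function('k')(u, D) = Rational(1, 5) (Function('k')(u, D) = Mul(Rational(-1, 5), Add(-1, 0)) = Mul(Rational(-1, 5), -1) = Rational(1, 5))
Function('x')(d, q) = Mul(2, d, q) (Function('x')(d, q) = Add(Mul(Mul(2, q), d), 0) = Add(Mul(2, d, q), 0) = Mul(2, d, q))
Mul(Function('x')(Function('k')(6, -3), 5), -11) = Mul(Mul(2, Rational(1, 5), 5), -11) = Mul(2, -11) = -22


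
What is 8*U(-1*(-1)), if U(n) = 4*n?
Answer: 32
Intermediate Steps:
8*U(-1*(-1)) = 8*(4*(-1*(-1))) = 8*(4*1) = 8*4 = 32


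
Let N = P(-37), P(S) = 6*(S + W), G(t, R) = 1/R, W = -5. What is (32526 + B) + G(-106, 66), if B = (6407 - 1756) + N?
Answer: 2437051/66 ≈ 36925.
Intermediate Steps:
P(S) = -30 + 6*S (P(S) = 6*(S - 5) = 6*(-5 + S) = -30 + 6*S)
N = -252 (N = -30 + 6*(-37) = -30 - 222 = -252)
B = 4399 (B = (6407 - 1756) - 252 = 4651 - 252 = 4399)
(32526 + B) + G(-106, 66) = (32526 + 4399) + 1/66 = 36925 + 1/66 = 2437051/66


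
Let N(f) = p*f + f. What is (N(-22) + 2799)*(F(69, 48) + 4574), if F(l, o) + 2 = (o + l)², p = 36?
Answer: 36248085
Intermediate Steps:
N(f) = 37*f (N(f) = 36*f + f = 37*f)
F(l, o) = -2 + (l + o)² (F(l, o) = -2 + (o + l)² = -2 + (l + o)²)
(N(-22) + 2799)*(F(69, 48) + 4574) = (37*(-22) + 2799)*((-2 + (69 + 48)²) + 4574) = (-814 + 2799)*((-2 + 117²) + 4574) = 1985*((-2 + 13689) + 4574) = 1985*(13687 + 4574) = 1985*18261 = 36248085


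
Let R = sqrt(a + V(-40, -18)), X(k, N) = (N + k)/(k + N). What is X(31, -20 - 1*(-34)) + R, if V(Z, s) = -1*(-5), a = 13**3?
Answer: 1 + sqrt(2202) ≈ 47.925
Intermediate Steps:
a = 2197
X(k, N) = 1 (X(k, N) = (N + k)/(N + k) = 1)
V(Z, s) = 5
R = sqrt(2202) (R = sqrt(2197 + 5) = sqrt(2202) ≈ 46.925)
X(31, -20 - 1*(-34)) + R = 1 + sqrt(2202)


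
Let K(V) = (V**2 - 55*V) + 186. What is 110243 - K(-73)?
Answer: 100713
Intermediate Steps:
K(V) = 186 + V**2 - 55*V
110243 - K(-73) = 110243 - (186 + (-73)**2 - 55*(-73)) = 110243 - (186 + 5329 + 4015) = 110243 - 1*9530 = 110243 - 9530 = 100713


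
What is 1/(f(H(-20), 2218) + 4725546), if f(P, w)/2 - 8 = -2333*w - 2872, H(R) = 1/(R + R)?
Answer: -1/5629370 ≈ -1.7764e-7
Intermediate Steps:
H(R) = 1/(2*R)
f(P, w) = -5728 - 4666*w (f(P, w) = 16 + 2*(-2333*w - 2872) = 16 + 2*(-2872 - 2333*w) = 16 + (-5744 - 4666*w) = -5728 - 4666*w)
1/(f(H(-20), 2218) + 4725546) = 1/((-5728 - 4666*2218) + 4725546) = 1/((-5728 - 10349188) + 4725546) = 1/(-10354916 + 4725546) = 1/(-5629370) = -1/5629370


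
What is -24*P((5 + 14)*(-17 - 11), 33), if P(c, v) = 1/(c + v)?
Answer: 24/499 ≈ 0.048096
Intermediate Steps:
-24*P((5 + 14)*(-17 - 11), 33) = -24/((5 + 14)*(-17 - 11) + 33) = -24/(19*(-28) + 33) = -24/(-532 + 33) = -24/(-499) = -24*(-1/499) = 24/499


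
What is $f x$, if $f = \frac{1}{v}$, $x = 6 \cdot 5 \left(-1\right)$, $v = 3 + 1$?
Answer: $- \frac{15}{2} \approx -7.5$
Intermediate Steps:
$v = 4$
$x = -30$ ($x = 30 \left(-1\right) = -30$)
$f = \frac{1}{4} \approx 0.25$
$f x = \frac{1}{4} \left(-30\right) = - \frac{15}{2}$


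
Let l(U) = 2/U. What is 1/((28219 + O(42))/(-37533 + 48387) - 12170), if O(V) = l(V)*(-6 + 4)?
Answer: -227934/2773364183 ≈ -8.2187e-5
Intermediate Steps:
O(V) = -4/V (O(V) = (2/V)*(-6 + 4) = (2/V)*(-2) = -4/V)
1/((28219 + O(42))/(-37533 + 48387) - 12170) = 1/((28219 - 4/42)/(-37533 + 48387) - 12170) = 1/((28219 - 4*1/42)/10854 - 12170) = 1/((28219 - 2/21)*(1/10854) - 12170) = 1/((592597/21)*(1/10854) - 12170) = 1/(592597/227934 - 12170) = 1/(-2773364183/227934) = -227934/2773364183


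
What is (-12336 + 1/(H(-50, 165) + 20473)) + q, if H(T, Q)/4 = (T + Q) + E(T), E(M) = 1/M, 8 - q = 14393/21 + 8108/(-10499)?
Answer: -500472439702066/38460577239 ≈ -13013.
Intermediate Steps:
q = -149178007/220479 (q = 8 - (14393/21 + 8108/(-10499)) = 8 - (14393*(1/21) + 8108*(-1/10499)) = 8 - (14393/21 - 8108/10499) = 8 - 1*150941839/220479 = 8 - 150941839/220479 = -149178007/220479 ≈ -676.61)
H(T, Q) = 4*Q + 4*T + 4/T (H(T, Q) = 4*((T + Q) + 1/T) = 4*((Q + T) + 1/T) = 4*(Q + T + 1/T) = 4*Q + 4*T + 4/T)
(-12336 + 1/(H(-50, 165) + 20473)) + q = (-12336 + 1/(4*(1 - 50*(165 - 50))/(-50) + 20473)) - 149178007/220479 = (-12336 + 1/(4*(-1/50)*(1 - 50*115) + 20473)) - 149178007/220479 = (-12336 + 1/(4*(-1/50)*(1 - 5750) + 20473)) - 149178007/220479 = (-12336 + 1/(4*(-1/50)*(-5749) + 20473)) - 149178007/220479 = (-12336 + 1/(11498/25 + 20473)) - 149178007/220479 = (-12336 + 1/(523323/25)) - 149178007/220479 = (-12336 + 25/523323) - 149178007/220479 = -6455712503/523323 - 149178007/220479 = -500472439702066/38460577239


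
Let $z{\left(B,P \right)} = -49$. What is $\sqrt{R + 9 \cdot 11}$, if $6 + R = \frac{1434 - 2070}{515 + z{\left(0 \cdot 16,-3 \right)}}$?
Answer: $\frac{\sqrt{4974783}}{233} \approx 9.5726$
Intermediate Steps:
$R = - \frac{1716}{233}$ ($R = -6 + \frac{1434 - 2070}{515 - 49} = -6 - \frac{636}{466} = -6 - \frac{318}{233} = - \frac{1716}{233} \approx -7.3648$)
$\sqrt{R + 9 \cdot 11} = \sqrt{- \frac{1716}{233} + 9 \cdot 11} = \sqrt{- \frac{1716}{233} + 99} = \sqrt{\frac{21351}{233}} = \frac{\sqrt{4974783}}{233}$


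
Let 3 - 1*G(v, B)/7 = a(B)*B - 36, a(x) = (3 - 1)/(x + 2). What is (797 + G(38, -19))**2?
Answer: 321269776/289 ≈ 1.1117e+6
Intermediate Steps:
a(x) = 2/(2 + x)
G(v, B) = 273 - 14*B/(2 + B) (G(v, B) = 21 - 7*((2/(2 + B))*B - 36) = 21 - 7*(2*B/(2 + B) - 36) = 21 - 7*(-36 + 2*B/(2 + B)) = 21 + (252 - 14*B/(2 + B)) = 273 - 14*B/(2 + B))
(797 + G(38, -19))**2 = (797 + 7*(78 + 37*(-19))/(2 - 19))**2 = (797 + 7*(78 - 703)/(-17))**2 = (797 + 7*(-1/17)*(-625))**2 = (797 + 4375/17)**2 = (17924/17)**2 = 321269776/289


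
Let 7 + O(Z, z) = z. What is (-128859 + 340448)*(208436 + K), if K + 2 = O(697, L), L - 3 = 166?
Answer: 44136619044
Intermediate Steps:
L = 169 (L = 3 + 166 = 169)
O(Z, z) = -7 + z
K = 160 (K = -2 + (-7 + 169) = -2 + 162 = 160)
(-128859 + 340448)*(208436 + K) = (-128859 + 340448)*(208436 + 160) = 211589*208596 = 44136619044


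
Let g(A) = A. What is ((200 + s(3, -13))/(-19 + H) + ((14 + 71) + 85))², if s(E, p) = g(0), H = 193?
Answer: 221712100/7569 ≈ 29292.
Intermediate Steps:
s(E, p) = 0
((200 + s(3, -13))/(-19 + H) + ((14 + 71) + 85))² = ((200 + 0)/(-19 + 193) + ((14 + 71) + 85))² = (200/174 + (85 + 85))² = (200*(1/174) + 170)² = (100/87 + 170)² = (14890/87)² = 221712100/7569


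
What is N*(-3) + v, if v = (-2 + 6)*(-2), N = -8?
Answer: 16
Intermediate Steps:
v = -8 (v = 4*(-2) = -8)
N*(-3) + v = -8*(-3) - 8 = 24 - 8 = 16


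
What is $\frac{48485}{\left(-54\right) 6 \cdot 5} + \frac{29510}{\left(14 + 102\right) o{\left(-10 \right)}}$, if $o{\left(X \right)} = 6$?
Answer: $\frac{29293}{2349} \approx 12.47$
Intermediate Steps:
$\frac{48485}{\left(-54\right) 6 \cdot 5} + \frac{29510}{\left(14 + 102\right) o{\left(-10 \right)}} = \frac{48485}{\left(-54\right) 6 \cdot 5} + \frac{29510}{\left(14 + 102\right) 6} = \frac{48485}{\left(-324\right) 5} + \frac{29510}{116 \cdot 6} = \frac{48485}{-1620} + \frac{29510}{696} = 48485 \left(- \frac{1}{1620}\right) + 29510 \cdot \frac{1}{696} = - \frac{9697}{324} + \frac{14755}{348} = \frac{29293}{2349}$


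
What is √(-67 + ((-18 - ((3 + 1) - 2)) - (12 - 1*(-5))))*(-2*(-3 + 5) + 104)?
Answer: 200*I*√26 ≈ 1019.8*I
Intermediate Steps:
√(-67 + ((-18 - ((3 + 1) - 2)) - (12 - 1*(-5))))*(-2*(-3 + 5) + 104) = √(-67 + ((-18 - (4 - 2)) - (12 + 5)))*(-2*2 + 104) = √(-67 + ((-18 - 1*2) - 1*17))*(-4 + 104) = √(-67 + ((-18 - 2) - 17))*100 = √(-67 + (-20 - 17))*100 = √(-67 - 37)*100 = √(-104)*100 = (2*I*√26)*100 = 200*I*√26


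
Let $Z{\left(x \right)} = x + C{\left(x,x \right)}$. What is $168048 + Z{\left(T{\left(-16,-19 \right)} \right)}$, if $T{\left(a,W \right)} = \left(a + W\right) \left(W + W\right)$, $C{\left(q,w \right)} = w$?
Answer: $170708$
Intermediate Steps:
$T{\left(a,W \right)} = 2 W \left(W + a\right)$ ($T{\left(a,W \right)} = \left(W + a\right) 2 W = 2 W \left(W + a\right)$)
$Z{\left(x \right)} = 2 x$ ($Z{\left(x \right)} = x + x = 2 x$)
$168048 + Z{\left(T{\left(-16,-19 \right)} \right)} = 168048 + 2 \cdot 2 \left(-19\right) \left(-19 - 16\right) = 168048 + 2 \cdot 2 \left(-19\right) \left(-35\right) = 168048 + 2 \cdot 1330 = 168048 + 2660 = 170708$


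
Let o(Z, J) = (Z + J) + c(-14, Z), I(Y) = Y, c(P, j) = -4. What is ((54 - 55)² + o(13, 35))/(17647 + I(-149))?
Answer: 45/17498 ≈ 0.0025717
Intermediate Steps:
o(Z, J) = -4 + J + Z (o(Z, J) = (Z + J) - 4 = (J + Z) - 4 = -4 + J + Z)
((54 - 55)² + o(13, 35))/(17647 + I(-149)) = ((54 - 55)² + (-4 + 35 + 13))/(17647 - 149) = ((-1)² + 44)/17498 = (1 + 44)*(1/17498) = 45*(1/17498) = 45/17498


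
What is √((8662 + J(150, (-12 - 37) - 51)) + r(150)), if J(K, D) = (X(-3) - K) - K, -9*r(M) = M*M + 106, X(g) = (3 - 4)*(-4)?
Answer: 4*√3293/3 ≈ 76.513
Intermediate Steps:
X(g) = 4 (X(g) = -1*(-4) = 4)
r(M) = -106/9 - M²/9 (r(M) = -(M*M + 106)/9 = -(M² + 106)/9 = -(106 + M²)/9 = -106/9 - M²/9)
J(K, D) = 4 - 2*K (J(K, D) = (4 - K) - K = 4 - 2*K)
√((8662 + J(150, (-12 - 37) - 51)) + r(150)) = √((8662 + (4 - 2*150)) + (-106/9 - ⅑*150²)) = √((8662 + (4 - 300)) + (-106/9 - ⅑*22500)) = √((8662 - 296) + (-106/9 - 2500)) = √(8366 - 22606/9) = √(52688/9) = 4*√3293/3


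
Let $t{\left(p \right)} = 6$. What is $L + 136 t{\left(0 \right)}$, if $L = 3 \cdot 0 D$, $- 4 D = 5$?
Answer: $816$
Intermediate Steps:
$D = - \frac{5}{4}$ ($D = \left(- \frac{1}{4}\right) 5 = - \frac{5}{4} \approx -1.25$)
$L = 0$ ($L = 3 \cdot 0 \left(- \frac{5}{4}\right) = 0 \left(- \frac{5}{4}\right) = 0$)
$L + 136 t{\left(0 \right)} = 0 + 136 \cdot 6 = 0 + 816 = 816$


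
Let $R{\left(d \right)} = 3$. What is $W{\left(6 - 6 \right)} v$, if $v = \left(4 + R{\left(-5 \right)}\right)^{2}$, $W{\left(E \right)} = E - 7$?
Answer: $-343$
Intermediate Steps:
$W{\left(E \right)} = -7 + E$
$v = 49$ ($v = \left(4 + 3\right)^{2} = 7^{2} = 49$)
$W{\left(6 - 6 \right)} v = \left(-7 + \left(6 - 6\right)\right) 49 = \left(-7 + 0\right) 49 = \left(-7\right) 49 = -343$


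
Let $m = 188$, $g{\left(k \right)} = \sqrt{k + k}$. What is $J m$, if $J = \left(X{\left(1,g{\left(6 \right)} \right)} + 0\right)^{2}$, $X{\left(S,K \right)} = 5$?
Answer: $4700$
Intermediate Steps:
$g{\left(k \right)} = \sqrt{2} \sqrt{k}$ ($g{\left(k \right)} = \sqrt{2 k} = \sqrt{2} \sqrt{k}$)
$J = 25$ ($J = \left(5 + 0\right)^{2} = 5^{2} = 25$)
$J m = 25 \cdot 188 = 4700$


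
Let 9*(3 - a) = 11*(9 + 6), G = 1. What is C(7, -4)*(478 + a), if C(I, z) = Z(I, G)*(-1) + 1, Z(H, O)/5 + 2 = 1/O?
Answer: 2776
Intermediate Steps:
Z(H, O) = -10 + 5/O
C(I, z) = 6 (C(I, z) = (-10 + 5/1)*(-1) + 1 = (-10 + 5*1)*(-1) + 1 = (-10 + 5)*(-1) + 1 = -5*(-1) + 1 = 5 + 1 = 6)
a = -46/3 (a = 3 - 11*(9 + 6)/9 = 3 - 11*15/9 = 3 - ⅑*165 = 3 - 55/3 = -46/3 ≈ -15.333)
C(7, -4)*(478 + a) = 6*(478 - 46/3) = 6*(1388/3) = 2776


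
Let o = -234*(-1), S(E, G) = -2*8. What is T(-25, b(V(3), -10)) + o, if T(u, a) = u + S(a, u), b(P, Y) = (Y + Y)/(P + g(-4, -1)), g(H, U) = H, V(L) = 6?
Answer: 193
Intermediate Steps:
S(E, G) = -16
o = 234
b(P, Y) = 2*Y/(-4 + P) (b(P, Y) = (Y + Y)/(P - 4) = (2*Y)/(-4 + P) = 2*Y/(-4 + P))
T(u, a) = -16 + u (T(u, a) = u - 16 = -16 + u)
T(-25, b(V(3), -10)) + o = (-16 - 25) + 234 = -41 + 234 = 193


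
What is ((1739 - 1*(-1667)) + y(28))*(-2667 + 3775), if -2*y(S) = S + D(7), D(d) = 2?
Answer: 3757228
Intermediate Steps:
y(S) = -1 - S/2 (y(S) = -(S + 2)/2 = -(2 + S)/2 = -1 - S/2)
((1739 - 1*(-1667)) + y(28))*(-2667 + 3775) = ((1739 - 1*(-1667)) + (-1 - ½*28))*(-2667 + 3775) = ((1739 + 1667) + (-1 - 14))*1108 = (3406 - 15)*1108 = 3391*1108 = 3757228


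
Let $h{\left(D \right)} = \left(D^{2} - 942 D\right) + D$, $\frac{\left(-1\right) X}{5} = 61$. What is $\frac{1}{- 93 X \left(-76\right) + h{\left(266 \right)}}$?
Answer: $- \frac{1}{2335290} \approx -4.2821 \cdot 10^{-7}$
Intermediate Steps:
$X = -305$ ($X = \left(-5\right) 61 = -305$)
$h{\left(D \right)} = D^{2} - 941 D$
$\frac{1}{- 93 X \left(-76\right) + h{\left(266 \right)}} = \frac{1}{\left(-93\right) \left(-305\right) \left(-76\right) + 266 \left(-941 + 266\right)} = \frac{1}{28365 \left(-76\right) + 266 \left(-675\right)} = \frac{1}{-2155740 - 179550} = \frac{1}{-2335290} = - \frac{1}{2335290}$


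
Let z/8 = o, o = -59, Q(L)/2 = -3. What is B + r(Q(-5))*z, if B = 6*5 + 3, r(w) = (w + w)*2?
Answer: 11361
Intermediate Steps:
Q(L) = -6 (Q(L) = 2*(-3) = -6)
r(w) = 4*w (r(w) = (2*w)*2 = 4*w)
B = 33 (B = 30 + 3 = 33)
z = -472 (z = 8*(-59) = -472)
B + r(Q(-5))*z = 33 + (4*(-6))*(-472) = 33 - 24*(-472) = 33 + 11328 = 11361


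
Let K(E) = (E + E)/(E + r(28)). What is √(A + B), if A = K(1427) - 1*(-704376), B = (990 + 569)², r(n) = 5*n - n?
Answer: √91666407763/171 ≈ 1770.6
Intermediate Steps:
r(n) = 4*n
B = 2430481 (B = 1559² = 2430481)
K(E) = 2*E/(112 + E) (K(E) = (E + E)/(E + 4*28) = (2*E)/(E + 112) = (2*E)/(112 + E) = 2*E/(112 + E))
A = 1084037518/1539 (A = 2*1427/(112 + 1427) - 1*(-704376) = 2*1427/1539 + 704376 = 2*1427*(1/1539) + 704376 = 2854/1539 + 704376 = 1084037518/1539 ≈ 7.0438e+5)
√(A + B) = √(1084037518/1539 + 2430481) = √(4824547777/1539) = √91666407763/171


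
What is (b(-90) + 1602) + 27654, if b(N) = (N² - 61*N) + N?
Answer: 42756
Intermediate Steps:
b(N) = N² - 60*N
(b(-90) + 1602) + 27654 = (-90*(-60 - 90) + 1602) + 27654 = (-90*(-150) + 1602) + 27654 = (13500 + 1602) + 27654 = 15102 + 27654 = 42756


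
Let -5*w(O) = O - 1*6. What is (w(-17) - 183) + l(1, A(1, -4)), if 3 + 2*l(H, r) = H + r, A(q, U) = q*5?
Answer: -1769/10 ≈ -176.90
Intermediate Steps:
w(O) = 6/5 - O/5 (w(O) = -(O - 1*6)/5 = -(O - 6)/5 = -(-6 + O)/5 = 6/5 - O/5)
A(q, U) = 5*q
l(H, r) = -3/2 + H/2 + r/2 (l(H, r) = -3/2 + (H + r)/2 = -3/2 + (H/2 + r/2) = -3/2 + H/2 + r/2)
(w(-17) - 183) + l(1, A(1, -4)) = ((6/5 - ⅕*(-17)) - 183) + (-3/2 + (½)*1 + (5*1)/2) = ((6/5 + 17/5) - 183) + (-3/2 + ½ + (½)*5) = (23/5 - 183) + (-3/2 + ½ + 5/2) = -892/5 + 3/2 = -1769/10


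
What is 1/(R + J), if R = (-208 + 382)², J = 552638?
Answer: 1/582914 ≈ 1.7155e-6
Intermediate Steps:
R = 30276 (R = 174² = 30276)
1/(R + J) = 1/(30276 + 552638) = 1/582914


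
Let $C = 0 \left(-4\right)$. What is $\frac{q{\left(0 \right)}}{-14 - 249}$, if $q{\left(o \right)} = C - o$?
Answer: $0$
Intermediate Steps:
$C = 0$
$q{\left(o \right)} = - o$ ($q{\left(o \right)} = 0 - o = - o$)
$\frac{q{\left(0 \right)}}{-14 - 249} = \frac{\left(-1\right) 0}{-14 - 249} = \frac{0}{-263} = 0 \left(- \frac{1}{263}\right) = 0$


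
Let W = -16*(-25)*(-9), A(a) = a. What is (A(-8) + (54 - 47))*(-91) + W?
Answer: -3509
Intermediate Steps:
W = -3600 (W = 400*(-9) = -3600)
(A(-8) + (54 - 47))*(-91) + W = (-8 + (54 - 47))*(-91) - 3600 = (-8 + 7)*(-91) - 3600 = -1*(-91) - 3600 = 91 - 3600 = -3509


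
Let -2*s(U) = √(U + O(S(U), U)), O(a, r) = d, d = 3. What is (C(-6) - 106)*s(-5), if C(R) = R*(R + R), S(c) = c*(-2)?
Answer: 17*I*√2 ≈ 24.042*I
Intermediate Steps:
S(c) = -2*c
C(R) = 2*R² (C(R) = R*(2*R) = 2*R²)
O(a, r) = 3
s(U) = -√(3 + U)/2 (s(U) = -√(U + 3)/2 = -√(3 + U)/2)
(C(-6) - 106)*s(-5) = (2*(-6)² - 106)*(-√(3 - 5)/2) = (2*36 - 106)*(-I*√2/2) = (72 - 106)*(-I*√2/2) = -(-17)*I*√2 = 17*I*√2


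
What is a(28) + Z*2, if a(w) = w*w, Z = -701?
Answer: -618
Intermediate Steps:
a(w) = w**2
a(28) + Z*2 = 28**2 - 701*2 = 784 - 1402 = -618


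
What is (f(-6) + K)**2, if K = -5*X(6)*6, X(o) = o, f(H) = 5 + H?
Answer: 32761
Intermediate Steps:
K = -180 (K = -5*6*6 = -30*6 = -180)
(f(-6) + K)**2 = ((5 - 6) - 180)**2 = (-1 - 180)**2 = (-181)**2 = 32761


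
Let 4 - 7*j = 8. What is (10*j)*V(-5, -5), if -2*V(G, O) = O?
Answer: -100/7 ≈ -14.286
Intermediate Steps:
j = -4/7 (j = 4/7 - ⅐*8 = 4/7 - 8/7 = -4/7 ≈ -0.57143)
V(G, O) = -O/2
(10*j)*V(-5, -5) = (10*(-4/7))*(-½*(-5)) = -40/7*5/2 = -100/7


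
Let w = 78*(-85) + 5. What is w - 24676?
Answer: -31301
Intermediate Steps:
w = -6625 (w = -6630 + 5 = -6625)
w - 24676 = -6625 - 24676 = -31301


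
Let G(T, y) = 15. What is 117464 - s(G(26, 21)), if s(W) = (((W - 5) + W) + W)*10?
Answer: 117064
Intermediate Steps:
s(W) = -50 + 30*W (s(W) = (((-5 + W) + W) + W)*10 = ((-5 + 2*W) + W)*10 = (-5 + 3*W)*10 = -50 + 30*W)
117464 - s(G(26, 21)) = 117464 - (-50 + 30*15) = 117464 - (-50 + 450) = 117464 - 1*400 = 117464 - 400 = 117064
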